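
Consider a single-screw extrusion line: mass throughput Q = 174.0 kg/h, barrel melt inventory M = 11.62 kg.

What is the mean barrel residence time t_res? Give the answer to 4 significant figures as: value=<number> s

Q_s = Q / 3600 = 174.0 / 3600 = 0.0483333 kg/s
t_res = M / Q_s = 11.62 / 0.0483333 = 240.414 s

value=240.4 s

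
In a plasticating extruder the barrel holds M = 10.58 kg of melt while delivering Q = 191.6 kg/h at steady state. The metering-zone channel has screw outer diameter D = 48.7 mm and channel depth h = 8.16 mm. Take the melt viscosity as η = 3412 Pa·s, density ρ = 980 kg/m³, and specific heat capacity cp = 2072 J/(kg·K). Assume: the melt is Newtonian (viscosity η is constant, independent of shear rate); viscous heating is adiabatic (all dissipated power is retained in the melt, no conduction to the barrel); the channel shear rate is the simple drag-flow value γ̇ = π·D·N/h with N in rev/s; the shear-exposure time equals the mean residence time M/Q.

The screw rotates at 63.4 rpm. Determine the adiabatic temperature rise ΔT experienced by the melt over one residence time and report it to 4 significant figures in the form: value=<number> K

Q_s = Q / 3600 = 191.6 / 3600 = 0.0532222 kg/s
t_res = M / Q_s = 10.58 / 0.0532222 = 198.789 s
Convert to SI: D = 0.0487 m, h = 0.00816 m, N = 63.4/60 = 1.05667 rev/s
γ̇ = π D N / h = (π)(0.0487)(1.05667) / 0.00816 = 19.8119 s⁻¹
ΔT = η·γ̇²·t_res/(ρ·cp) = [3412 × 19.8119² × 198.789] / [980 × 2072] = 131.111 K

value=131.1 K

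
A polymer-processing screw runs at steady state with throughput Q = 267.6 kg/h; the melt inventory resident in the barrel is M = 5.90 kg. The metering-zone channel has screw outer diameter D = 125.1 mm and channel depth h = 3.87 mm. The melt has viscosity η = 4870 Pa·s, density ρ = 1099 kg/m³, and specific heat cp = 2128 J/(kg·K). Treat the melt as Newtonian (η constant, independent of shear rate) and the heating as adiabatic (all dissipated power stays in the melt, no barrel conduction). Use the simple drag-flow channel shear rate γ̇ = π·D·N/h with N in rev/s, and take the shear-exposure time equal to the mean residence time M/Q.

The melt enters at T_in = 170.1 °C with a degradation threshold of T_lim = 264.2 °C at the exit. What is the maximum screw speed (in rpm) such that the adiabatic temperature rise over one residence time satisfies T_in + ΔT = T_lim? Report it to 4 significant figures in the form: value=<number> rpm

value=14.10 rpm

Convert throughput: Q = 267.6 kg/h = 267.6/3600 = 0.0743333 kg/s
t_res = M / Q_s = 5.90 / 0.0743333 = 79.3722 s
D = 125.1 mm = 0.1251 m;  h = 3.87 mm = 0.00387 m
Allowable rise: ΔT_a = T_lim − T_in = 264.2 − 170.1 = 94.1 K
γ̇_max² = ΔT_a·ρ·cp/(η·t_res) = 94.1·1099·2128/(4870·79.3722) = 569.327 s⁻²
γ̇_max = √569.327 = 23.8606 s⁻¹
N_max = γ̇_max·h / (π·D) = 23.8606 · 0.00387 / (π · 0.1251) = 0.234955 rev/s = 14.0973 rpm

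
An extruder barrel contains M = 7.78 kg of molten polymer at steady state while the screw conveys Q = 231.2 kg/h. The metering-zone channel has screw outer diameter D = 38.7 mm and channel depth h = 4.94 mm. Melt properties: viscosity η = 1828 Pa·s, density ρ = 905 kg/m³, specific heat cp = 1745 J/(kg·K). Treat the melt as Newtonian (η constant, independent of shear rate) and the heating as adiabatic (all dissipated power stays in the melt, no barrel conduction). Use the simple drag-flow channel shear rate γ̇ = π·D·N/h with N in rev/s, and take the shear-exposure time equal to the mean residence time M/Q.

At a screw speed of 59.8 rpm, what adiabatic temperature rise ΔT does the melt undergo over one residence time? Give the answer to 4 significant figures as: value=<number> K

Q_s = Q / 3600 = 231.2 / 3600 = 0.0642222 kg/s
t_res = M / Q_s = 7.78 / 0.0642222 = 121.142 s
Convert to SI: D = 0.0387 m, h = 0.00494 m, N = 59.8/60 = 0.996667 rev/s
Shear rate: γ̇ = πDN/h = π·0.0387·0.996667/0.00494 = 24.5292 s⁻¹
ΔT = η·γ̇²·t_res/(ρ·cp) = [1828 × 24.5292² × 121.142] / [905 × 1745] = 84.3712 K

value=84.37 K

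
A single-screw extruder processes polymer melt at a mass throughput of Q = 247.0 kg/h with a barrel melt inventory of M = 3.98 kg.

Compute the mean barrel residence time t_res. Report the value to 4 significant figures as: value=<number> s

value=58.01 s

Convert throughput: Q = 247.0 kg/h = 247.0/3600 = 0.0686111 kg/s
Mean residence time: t_res = M/Q_s = 3.98 kg / 0.0686111 kg/s = 58.0081 s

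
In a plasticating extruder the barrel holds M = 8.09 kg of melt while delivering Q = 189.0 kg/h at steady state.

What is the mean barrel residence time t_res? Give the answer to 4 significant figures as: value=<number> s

Q_s = Q / 3600 = 189.0 / 3600 = 0.0525 kg/s
t_res = M / Q_s = 8.09 ÷ 0.0525 = 154.095 s

value=154.1 s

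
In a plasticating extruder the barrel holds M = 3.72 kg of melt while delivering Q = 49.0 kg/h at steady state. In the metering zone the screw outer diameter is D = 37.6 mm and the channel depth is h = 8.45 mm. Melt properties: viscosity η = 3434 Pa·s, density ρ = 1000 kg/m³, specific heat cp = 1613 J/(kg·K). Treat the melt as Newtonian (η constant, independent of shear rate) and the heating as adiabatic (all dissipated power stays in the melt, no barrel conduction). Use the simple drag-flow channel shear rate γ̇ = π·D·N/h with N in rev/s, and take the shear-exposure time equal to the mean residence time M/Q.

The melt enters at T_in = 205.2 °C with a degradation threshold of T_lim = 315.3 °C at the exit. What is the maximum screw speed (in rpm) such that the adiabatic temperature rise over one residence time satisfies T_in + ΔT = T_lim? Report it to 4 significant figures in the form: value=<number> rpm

value=59.04 rpm

Convert throughput: Q = 49.0 kg/h = 49.0/3600 = 0.0136111 kg/s
t_res = M / Q_s = 3.72 / 0.0136111 = 273.306 s
Convert to metres: D = 0.0376 m, h = 0.00845 m
Allowable rise: ΔT_a = T_lim − T_in = 315.3 − 205.2 = 110.1 K
Invert ΔT = ηγ̇²t_res/(ρcp) for γ̇: γ̇_max² = ΔT_a ρ cp / (η t_res) = 110.1·1000·1613 / (3434·273.306) = 189.222 s⁻²
Take the square root: γ̇_max = √(189.222) = 13.7558 s⁻¹
N_max = γ̇_max h / (πD) = 13.7558·0.00845/(π·0.0376) = 0.984022 rev/s → ×60 = 59.0413 rpm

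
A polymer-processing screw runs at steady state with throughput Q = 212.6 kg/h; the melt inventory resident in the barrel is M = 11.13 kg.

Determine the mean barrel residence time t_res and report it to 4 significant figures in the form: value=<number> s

Convert throughput: Q = 212.6 kg/h = 212.6/3600 = 0.0590556 kg/s
t_res = M / Q_s = 11.13 ÷ 0.0590556 = 188.467 s

value=188.5 s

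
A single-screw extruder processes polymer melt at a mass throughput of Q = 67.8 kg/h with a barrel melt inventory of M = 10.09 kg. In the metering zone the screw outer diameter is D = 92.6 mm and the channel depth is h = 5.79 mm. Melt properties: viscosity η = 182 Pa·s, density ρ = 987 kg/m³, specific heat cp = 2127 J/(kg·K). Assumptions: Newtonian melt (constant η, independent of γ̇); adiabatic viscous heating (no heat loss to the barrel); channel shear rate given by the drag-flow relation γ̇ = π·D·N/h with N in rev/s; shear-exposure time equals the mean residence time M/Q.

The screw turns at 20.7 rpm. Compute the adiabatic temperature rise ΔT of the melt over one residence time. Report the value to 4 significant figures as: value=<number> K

value=13.96 K

Throughput in SI: Q_s = 67.8 kg/h ÷ 3600 s/h = 0.0188333 kg/s
t_res = M / Q_s = 10.09 / 0.0188333 = 535.752 s
Geometry in metres: D = 92.6 mm → 0.0926 m, h = 5.79 mm → 0.00579 m; screw speed N = 20.7 rpm = 0.345 rev/s
Shear rate: γ̇ = πDN/h = π·0.0926·0.345/0.00579 = 17.3341 s⁻¹
ΔT = η·γ̇²·t_res / (ρ·cp) = 182 · (17.3341)² · 535.752 / (987 · 2127) = 13.9558 K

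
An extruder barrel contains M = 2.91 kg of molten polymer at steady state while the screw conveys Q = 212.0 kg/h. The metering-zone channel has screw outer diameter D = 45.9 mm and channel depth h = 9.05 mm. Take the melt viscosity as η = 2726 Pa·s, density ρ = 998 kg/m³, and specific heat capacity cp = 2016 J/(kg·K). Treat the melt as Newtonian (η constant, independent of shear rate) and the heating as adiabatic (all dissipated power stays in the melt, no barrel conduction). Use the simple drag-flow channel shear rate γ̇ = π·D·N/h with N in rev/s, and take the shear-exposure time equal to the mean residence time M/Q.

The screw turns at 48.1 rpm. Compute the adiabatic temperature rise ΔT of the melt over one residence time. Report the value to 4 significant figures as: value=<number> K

value=10.92 K

Throughput in SI: Q_s = 212.0 kg/h ÷ 3600 s/h = 0.0588889 kg/s
Mean residence time: t_res = M/Q_s = 2.91 kg / 0.0588889 kg/s = 49.4151 s
Geometry in metres: D = 45.9 mm → 0.0459 m, h = 9.05 mm → 0.00905 m; screw speed N = 48.1 rpm = 0.801667 rev/s
Shear rate: γ̇ = πDN/h = π·0.0459·0.801667/0.00905 = 12.7734 s⁻¹
ΔT = η·γ̇²·t_res/(ρ·cp) = [2726 × 12.7734² × 49.4151] / [998 × 2016] = 10.924 K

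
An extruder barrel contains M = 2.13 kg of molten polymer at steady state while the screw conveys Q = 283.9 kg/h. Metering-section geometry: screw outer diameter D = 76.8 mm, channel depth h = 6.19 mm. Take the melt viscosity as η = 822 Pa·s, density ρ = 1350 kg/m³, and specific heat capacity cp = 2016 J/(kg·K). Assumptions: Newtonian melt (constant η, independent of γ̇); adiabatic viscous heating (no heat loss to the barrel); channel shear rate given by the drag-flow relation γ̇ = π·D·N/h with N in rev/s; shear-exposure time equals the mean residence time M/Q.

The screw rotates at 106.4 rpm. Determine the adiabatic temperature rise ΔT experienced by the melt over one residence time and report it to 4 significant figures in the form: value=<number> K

value=38.97 K

Convert throughput: Q = 283.9 kg/h = 283.9/3600 = 0.0788611 kg/s
t_res = M / Q_s = 2.13 / 0.0788611 = 27.0095 s
Convert to SI: D = 0.0768 m, h = 0.00619 m, N = 106.4/60 = 1.77333 rev/s
γ̇ = π·D·N / h = π · 0.0768 · 1.77333 / 0.00619 = 69.1211 s⁻¹
ΔT = η·γ̇²·t_res / (ρ·cp) = 822 · (69.1211)² · 27.0095 / (1350 · 2016) = 38.975 K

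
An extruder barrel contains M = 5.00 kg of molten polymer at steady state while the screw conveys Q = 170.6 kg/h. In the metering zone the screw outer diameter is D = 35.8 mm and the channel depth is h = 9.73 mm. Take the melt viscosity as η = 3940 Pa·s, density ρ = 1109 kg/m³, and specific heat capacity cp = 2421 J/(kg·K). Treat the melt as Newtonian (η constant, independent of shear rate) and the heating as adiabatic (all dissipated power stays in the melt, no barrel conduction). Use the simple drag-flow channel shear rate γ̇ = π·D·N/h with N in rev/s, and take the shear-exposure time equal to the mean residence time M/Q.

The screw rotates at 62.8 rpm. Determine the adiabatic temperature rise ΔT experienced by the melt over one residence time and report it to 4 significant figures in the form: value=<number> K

value=22.66 K

Throughput in SI: Q_s = 170.6 kg/h ÷ 3600 s/h = 0.0473889 kg/s
t_res = M / Q_s = 5.00 ÷ 0.0473889 = 105.51 s
D = 35.8 mm = 0.0358 m;  h = 9.73 mm = 0.00973 m;  N = 62.8 rpm / 60 = 1.04667 rev/s
γ̇ = π·D·N / h = π · 0.0358 · 1.04667 / 0.00973 = 12.0984 s⁻¹
Adiabatic rise: ΔT = η γ̇² t_res / (ρ cp) = 3940·(12.0984)²·105.51 / (1109·2421) = 22.6631 K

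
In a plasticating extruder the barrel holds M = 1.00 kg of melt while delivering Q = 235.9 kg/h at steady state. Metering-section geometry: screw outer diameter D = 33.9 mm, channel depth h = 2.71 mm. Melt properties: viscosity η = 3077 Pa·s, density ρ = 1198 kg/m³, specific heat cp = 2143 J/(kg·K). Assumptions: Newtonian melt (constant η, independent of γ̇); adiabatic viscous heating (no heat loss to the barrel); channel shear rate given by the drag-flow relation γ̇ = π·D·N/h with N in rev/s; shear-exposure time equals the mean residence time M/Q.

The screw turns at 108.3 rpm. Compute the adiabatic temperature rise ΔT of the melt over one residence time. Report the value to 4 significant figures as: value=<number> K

value=92.03 K

Throughput in SI: Q_s = 235.9 kg/h ÷ 3600 s/h = 0.0655278 kg/s
t_res = M / Q_s = 1.00 / 0.0655278 = 15.2607 s
Geometry in metres: D = 33.9 mm → 0.0339 m, h = 2.71 mm → 0.00271 m; screw speed N = 108.3 rpm = 1.805 rev/s
γ̇ = π D N / h = (π)(0.0339)(1.805) / 0.00271 = 70.9345 s⁻¹
Adiabatic rise: ΔT = η γ̇² t_res / (ρ cp) = 3077·(70.9345)²·15.2607 / (1198·2143) = 92.0318 K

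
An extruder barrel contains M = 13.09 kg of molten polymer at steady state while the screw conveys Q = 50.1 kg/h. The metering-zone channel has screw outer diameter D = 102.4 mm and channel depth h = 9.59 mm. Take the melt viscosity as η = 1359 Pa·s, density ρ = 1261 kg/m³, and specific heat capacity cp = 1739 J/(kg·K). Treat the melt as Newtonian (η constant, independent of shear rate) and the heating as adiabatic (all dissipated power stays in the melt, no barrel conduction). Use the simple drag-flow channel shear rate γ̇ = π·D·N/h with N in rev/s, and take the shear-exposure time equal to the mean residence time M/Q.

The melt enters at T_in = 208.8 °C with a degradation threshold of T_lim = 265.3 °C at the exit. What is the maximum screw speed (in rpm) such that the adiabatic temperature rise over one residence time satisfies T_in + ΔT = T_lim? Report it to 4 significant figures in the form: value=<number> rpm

Throughput in SI: Q_s = 50.1 kg/h ÷ 3600 s/h = 0.0139167 kg/s
t_res = M / Q_s = 13.09 / 0.0139167 = 940.599 s
D = 102.4 mm = 0.1024 m;  h = 9.59 mm = 0.00959 m
ΔT_a = T_lim − T_in = 265.3 − 208.8 = 56.5 K
Invert ΔT = ηγ̇²t_res/(ρcp) for γ̇: γ̇_max² = ΔT_a ρ cp / (η t_res) = 56.5·1261·1739 / (1359·940.599) = 96.9258 s⁻²
γ̇_max = sqrt(96.9258) = 9.84509 s⁻¹
N_max = γ̇_max·h / (π·D) = 9.84509 · 0.00959 / (π · 0.1024) = 0.293487 rev/s = 17.6092 rpm

value=17.61 rpm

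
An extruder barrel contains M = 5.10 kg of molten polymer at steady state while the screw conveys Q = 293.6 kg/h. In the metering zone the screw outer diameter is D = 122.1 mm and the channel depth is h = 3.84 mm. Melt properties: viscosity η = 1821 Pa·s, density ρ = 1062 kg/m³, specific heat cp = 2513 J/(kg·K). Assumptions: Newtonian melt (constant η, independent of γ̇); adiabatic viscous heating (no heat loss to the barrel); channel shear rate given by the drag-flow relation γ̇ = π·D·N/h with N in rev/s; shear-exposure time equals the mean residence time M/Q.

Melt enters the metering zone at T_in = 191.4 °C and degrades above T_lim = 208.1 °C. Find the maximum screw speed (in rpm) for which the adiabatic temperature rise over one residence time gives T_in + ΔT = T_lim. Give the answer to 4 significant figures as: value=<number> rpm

value=11.88 rpm

Convert throughput: Q = 293.6 kg/h = 293.6/3600 = 0.0815556 kg/s
t_res = M / Q_s = 5.10 / 0.0815556 = 62.5341 s
D = 122.1 mm = 0.1221 m;  h = 3.84 mm = 0.00384 m
Allowable rise: ΔT_a = T_lim − T_in = 208.1 − 191.4 = 16.7 K
γ̇_max² = ΔT_a·ρ·cp / (η·t_res) = [16.7 × 1062 × 2513] / [1821 × 62.5341] = 391.387 s⁻²
Take the square root: γ̇_max = √(391.387) = 19.7835 s⁻¹
N_max = γ̇_max h / (πD) = 19.7835·0.00384/(π·0.1221) = 0.198047 rev/s → ×60 = 11.8828 rpm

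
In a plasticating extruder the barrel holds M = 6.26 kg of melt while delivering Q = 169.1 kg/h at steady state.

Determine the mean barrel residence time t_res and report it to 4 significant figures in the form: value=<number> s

Q_s = Q / 3600 = 169.1 / 3600 = 0.0469722 kg/s
t_res = M / Q_s = 6.26 / 0.0469722 = 133.27 s

value=133.3 s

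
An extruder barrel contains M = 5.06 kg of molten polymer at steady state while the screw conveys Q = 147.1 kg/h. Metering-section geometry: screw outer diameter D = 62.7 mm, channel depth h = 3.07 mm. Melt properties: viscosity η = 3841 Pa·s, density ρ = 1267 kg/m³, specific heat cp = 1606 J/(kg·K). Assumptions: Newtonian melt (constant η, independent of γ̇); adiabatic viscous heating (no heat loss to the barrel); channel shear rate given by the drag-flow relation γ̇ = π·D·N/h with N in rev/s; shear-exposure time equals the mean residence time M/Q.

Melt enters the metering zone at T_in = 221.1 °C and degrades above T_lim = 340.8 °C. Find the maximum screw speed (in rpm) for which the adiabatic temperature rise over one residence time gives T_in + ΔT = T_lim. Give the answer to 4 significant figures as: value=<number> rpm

Convert throughput: Q = 147.1 kg/h = 147.1/3600 = 0.0408611 kg/s
t_res = M / Q_s = 5.06 ÷ 0.0408611 = 123.834 s
Convert to metres: D = 0.0627 m, h = 0.00307 m
ΔT_a = T_lim − T_in = 340.8 °C − 221.1 °C = 119.7 K
γ̇_max² = ΔT_a·ρ·cp / (η·t_res) = [119.7 × 1267 × 1606] / [3841 × 123.834] = 512.073 s⁻²
γ̇_max = √512.073 = 22.629 s⁻¹
Solve γ̇ = πDN/h for N: N_max = γ̇_max·h/(π·D) = 22.629 × 0.00307 / (π × 0.0627) = 0.352685 rev/s = 21.1611 rpm

value=21.16 rpm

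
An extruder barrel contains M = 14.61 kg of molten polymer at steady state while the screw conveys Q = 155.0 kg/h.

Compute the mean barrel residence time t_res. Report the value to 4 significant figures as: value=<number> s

Q_s = Q / 3600 = 155.0 / 3600 = 0.0430556 kg/s
t_res = M / Q_s = 14.61 ÷ 0.0430556 = 339.329 s

value=339.3 s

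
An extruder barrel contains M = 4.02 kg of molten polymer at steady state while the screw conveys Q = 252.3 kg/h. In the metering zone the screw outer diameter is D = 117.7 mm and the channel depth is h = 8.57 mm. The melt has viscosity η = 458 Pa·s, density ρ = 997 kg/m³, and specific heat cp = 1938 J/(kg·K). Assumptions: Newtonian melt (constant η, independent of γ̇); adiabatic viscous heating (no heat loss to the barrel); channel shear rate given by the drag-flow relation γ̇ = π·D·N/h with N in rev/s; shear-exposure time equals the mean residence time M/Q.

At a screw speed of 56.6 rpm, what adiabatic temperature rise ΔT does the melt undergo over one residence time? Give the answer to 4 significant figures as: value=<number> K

value=22.52 K

Q_s = Q / 3600 = 252.3 / 3600 = 0.0700833 kg/s
t_res = M / Q_s = 4.02 / 0.0700833 = 57.3603 s
D = 117.7 mm = 0.1177 m;  h = 8.57 mm = 0.00857 m;  N = 56.6 rpm / 60 = 0.943333 rev/s
γ̇ = π·D·N / h = π · 0.1177 · 0.943333 / 0.00857 = 40.7015 s⁻¹
ΔT = η·γ̇²·t_res / (ρ·cp) = 458 · (40.7015)² · 57.3603 / (997 · 1938) = 22.5242 K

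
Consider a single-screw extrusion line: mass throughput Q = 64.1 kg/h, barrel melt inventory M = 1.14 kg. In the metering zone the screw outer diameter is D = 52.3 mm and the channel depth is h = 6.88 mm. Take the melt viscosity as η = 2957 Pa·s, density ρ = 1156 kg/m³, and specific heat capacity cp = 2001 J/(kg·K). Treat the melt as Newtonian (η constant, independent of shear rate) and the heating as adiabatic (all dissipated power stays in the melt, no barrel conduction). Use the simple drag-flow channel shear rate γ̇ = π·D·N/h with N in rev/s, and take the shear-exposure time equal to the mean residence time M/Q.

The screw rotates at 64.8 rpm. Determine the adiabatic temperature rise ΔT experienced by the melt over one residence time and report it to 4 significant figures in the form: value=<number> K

value=54.45 K

Q_s = Q / 3600 = 64.1 / 3600 = 0.0178056 kg/s
Mean residence time: t_res = M/Q_s = 1.14 kg / 0.0178056 kg/s = 64.025 s
Convert to SI: D = 0.0523 m, h = 0.00688 m, N = 64.8/60 = 1.08 rev/s
γ̇ = π·D·N / h = π · 0.0523 · 1.08 / 0.00688 = 25.7921 s⁻¹
ΔT = η·γ̇²·t_res / (ρ·cp) = 2957 · (25.7921)² · 64.025 / (1156 · 2001) = 54.4464 K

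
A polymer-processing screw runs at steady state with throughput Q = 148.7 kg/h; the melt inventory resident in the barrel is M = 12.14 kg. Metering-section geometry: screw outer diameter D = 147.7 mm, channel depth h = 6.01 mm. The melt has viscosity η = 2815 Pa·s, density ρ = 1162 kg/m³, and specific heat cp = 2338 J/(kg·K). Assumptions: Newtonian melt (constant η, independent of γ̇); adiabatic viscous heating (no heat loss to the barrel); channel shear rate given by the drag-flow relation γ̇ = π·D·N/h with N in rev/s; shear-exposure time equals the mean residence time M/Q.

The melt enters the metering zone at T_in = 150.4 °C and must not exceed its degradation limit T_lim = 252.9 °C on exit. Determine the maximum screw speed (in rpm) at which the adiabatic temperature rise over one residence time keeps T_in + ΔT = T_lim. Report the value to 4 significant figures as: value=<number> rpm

value=14.26 rpm

Q_s = Q / 3600 = 148.7 / 3600 = 0.0413056 kg/s
Mean residence time: t_res = M/Q_s = 12.14 kg / 0.0413056 kg/s = 293.907 s
Geometry in SI: D = 147.7 mm → 0.1477 m, h = 6.01 mm → 0.00601 m
ΔT_a = T_lim − T_in = 252.9 °C − 150.4 °C = 102.5 K
γ̇_max² = ΔT_a·ρ·cp/(η·t_res) = 102.5·1162·2338/(2815·293.907) = 336.578 s⁻²
γ̇_max = sqrt(336.578) = 18.3461 s⁻¹
Solve γ̇ = πDN/h for N: N_max = γ̇_max·h/(π·D) = 18.3461 × 0.00601 / (π × 0.1477) = 0.237622 rev/s = 14.2573 rpm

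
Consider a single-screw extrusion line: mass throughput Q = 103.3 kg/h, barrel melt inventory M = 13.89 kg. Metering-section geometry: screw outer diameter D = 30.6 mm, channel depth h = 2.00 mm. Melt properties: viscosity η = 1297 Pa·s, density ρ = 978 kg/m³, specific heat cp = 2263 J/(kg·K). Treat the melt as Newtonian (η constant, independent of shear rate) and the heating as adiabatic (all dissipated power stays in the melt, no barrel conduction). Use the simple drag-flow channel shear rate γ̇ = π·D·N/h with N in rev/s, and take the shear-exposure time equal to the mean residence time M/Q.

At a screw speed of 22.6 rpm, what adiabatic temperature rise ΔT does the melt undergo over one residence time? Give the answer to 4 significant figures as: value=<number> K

Convert throughput: Q = 103.3 kg/h = 103.3/3600 = 0.0286944 kg/s
t_res = M / Q_s = 13.89 ÷ 0.0286944 = 484.066 s
D = 30.6 mm = 0.0306 m;  h = 2.00 mm = 0.002 m;  N = 22.6 rpm / 60 = 0.376667 rev/s
γ̇ = π D N / h = (π)(0.0306)(0.376667) / 0.002 = 18.105 s⁻¹
Adiabatic rise: ΔT = η γ̇² t_res / (ρ cp) = 1297·(18.105)²·484.066 / (978·2263) = 92.9861 K

value=92.99 K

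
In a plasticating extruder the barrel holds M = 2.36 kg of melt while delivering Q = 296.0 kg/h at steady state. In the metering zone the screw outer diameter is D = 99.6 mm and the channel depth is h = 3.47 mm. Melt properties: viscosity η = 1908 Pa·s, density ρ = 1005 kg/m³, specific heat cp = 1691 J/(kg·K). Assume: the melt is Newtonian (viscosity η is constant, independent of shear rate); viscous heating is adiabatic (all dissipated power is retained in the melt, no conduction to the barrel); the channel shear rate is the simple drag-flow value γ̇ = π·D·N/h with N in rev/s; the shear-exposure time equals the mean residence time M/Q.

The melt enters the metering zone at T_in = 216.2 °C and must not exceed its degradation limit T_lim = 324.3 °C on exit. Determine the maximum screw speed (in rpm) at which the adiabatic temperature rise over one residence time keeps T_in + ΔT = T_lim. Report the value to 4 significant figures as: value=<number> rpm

value=38.54 rpm

Convert throughput: Q = 296.0 kg/h = 296.0/3600 = 0.0822222 kg/s
t_res = M / Q_s = 2.36 / 0.0822222 = 28.7027 s
D = 99.6 mm = 0.0996 m;  h = 3.47 mm = 0.00347 m
ΔT_a = T_lim − T_in = 324.3 − 216.2 = 108.1 K
Invert ΔT = ηγ̇²t_res/(ρcp) for γ̇: γ̇_max² = ΔT_a ρ cp / (η t_res) = 108.1·1005·1691 / (1908·28.7027) = 3354.55 s⁻²
γ̇_max = sqrt(3354.55) = 57.9185 s⁻¹
Solve γ̇ = πDN/h for N: N_max = γ̇_max·h/(π·D) = 57.9185 × 0.00347 / (π × 0.0996) = 0.642299 rev/s = 38.538 rpm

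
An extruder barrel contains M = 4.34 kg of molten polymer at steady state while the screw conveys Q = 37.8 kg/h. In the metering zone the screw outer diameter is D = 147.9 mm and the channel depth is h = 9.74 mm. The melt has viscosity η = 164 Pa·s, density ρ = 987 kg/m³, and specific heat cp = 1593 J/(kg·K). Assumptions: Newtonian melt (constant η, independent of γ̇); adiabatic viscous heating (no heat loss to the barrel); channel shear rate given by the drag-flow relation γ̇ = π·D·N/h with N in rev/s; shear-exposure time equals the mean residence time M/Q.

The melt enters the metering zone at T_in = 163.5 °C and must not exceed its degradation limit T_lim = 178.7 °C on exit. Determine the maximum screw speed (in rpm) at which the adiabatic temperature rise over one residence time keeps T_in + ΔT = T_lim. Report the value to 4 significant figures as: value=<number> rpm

Q_s = Q / 3600 = 37.8 / 3600 = 0.0105 kg/s
Mean residence time: t_res = M/Q_s = 4.34 kg / 0.0105 kg/s = 413.333 s
Convert to metres: D = 0.1479 m, h = 0.00974 m
ΔT_a = T_lim − T_in = 178.7 °C − 163.5 °C = 15.2 K
γ̇_max² = ΔT_a·ρ·cp/(η·t_res) = 15.2·987·1593/(164·413.333) = 352.559 s⁻²
γ̇_max = √352.559 = 18.7766 s⁻¹
Solve γ̇ = πDN/h for N: N_max = γ̇_max·h/(π·D) = 18.7766 × 0.00974 / (π × 0.1479) = 0.393602 rev/s = 23.6161 rpm

value=23.62 rpm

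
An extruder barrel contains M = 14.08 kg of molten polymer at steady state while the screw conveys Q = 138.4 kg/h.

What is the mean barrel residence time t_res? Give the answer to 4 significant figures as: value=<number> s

value=366.2 s

Throughput in SI: Q_s = 138.4 kg/h ÷ 3600 s/h = 0.0384444 kg/s
t_res = M / Q_s = 14.08 ÷ 0.0384444 = 366.243 s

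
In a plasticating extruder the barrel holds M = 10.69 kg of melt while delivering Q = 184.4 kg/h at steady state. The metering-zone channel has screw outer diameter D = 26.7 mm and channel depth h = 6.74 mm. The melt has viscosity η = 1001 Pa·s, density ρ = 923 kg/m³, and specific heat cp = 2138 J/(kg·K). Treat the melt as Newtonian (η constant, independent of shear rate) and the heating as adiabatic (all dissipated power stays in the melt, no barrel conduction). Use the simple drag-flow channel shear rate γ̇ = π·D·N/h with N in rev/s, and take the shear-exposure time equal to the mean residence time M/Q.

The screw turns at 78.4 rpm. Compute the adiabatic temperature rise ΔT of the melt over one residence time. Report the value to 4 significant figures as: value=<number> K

value=27.99 K

Throughput in SI: Q_s = 184.4 kg/h ÷ 3600 s/h = 0.0512222 kg/s
Mean residence time: t_res = M/Q_s = 10.69 kg / 0.0512222 kg/s = 208.698 s
Geometry in metres: D = 26.7 mm → 0.0267 m, h = 6.74 mm → 0.00674 m; screw speed N = 78.4 rpm = 1.30667 rev/s
γ̇ = π D N / h = (π)(0.0267)(1.30667) / 0.00674 = 16.2617 s⁻¹
ΔT = η·γ̇²·t_res / (ρ·cp) = 1001 · (16.2617)² · 208.698 / (923 · 2138) = 27.9947 K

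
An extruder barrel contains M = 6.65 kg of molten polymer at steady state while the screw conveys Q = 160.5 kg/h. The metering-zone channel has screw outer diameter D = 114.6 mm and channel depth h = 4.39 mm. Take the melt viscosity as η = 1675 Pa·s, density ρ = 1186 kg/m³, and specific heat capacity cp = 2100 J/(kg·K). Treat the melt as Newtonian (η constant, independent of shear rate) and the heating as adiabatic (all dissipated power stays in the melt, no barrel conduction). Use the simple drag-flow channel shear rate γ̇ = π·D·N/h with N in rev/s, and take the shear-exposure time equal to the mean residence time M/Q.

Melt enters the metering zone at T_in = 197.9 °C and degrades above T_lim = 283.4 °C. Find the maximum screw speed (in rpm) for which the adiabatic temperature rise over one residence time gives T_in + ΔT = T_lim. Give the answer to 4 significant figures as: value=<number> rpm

Throughput in SI: Q_s = 160.5 kg/h ÷ 3600 s/h = 0.0445833 kg/s
t_res = M / Q_s = 6.65 / 0.0445833 = 149.159 s
Geometry in SI: D = 114.6 mm → 0.1146 m, h = 4.39 mm → 0.00439 m
ΔT_a = T_lim − T_in = 283.4 − 197.9 = 85.5 K
γ̇_max² = ΔT_a·ρ·cp / (η·t_res) = [85.5 × 1186 × 2100] / [1675 × 149.159] = 852.327 s⁻²
Take the square root: γ̇_max = √(852.327) = 29.1946 s⁻¹
N_max = γ̇_max·h / (π·D) = 29.1946 · 0.00439 / (π · 0.1146) = 0.355986 rev/s = 21.3592 rpm

value=21.36 rpm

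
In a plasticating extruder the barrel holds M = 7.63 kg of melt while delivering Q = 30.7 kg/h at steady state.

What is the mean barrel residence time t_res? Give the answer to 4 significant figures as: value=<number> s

Q_s = Q / 3600 = 30.7 / 3600 = 0.00852778 kg/s
t_res = M / Q_s = 7.63 ÷ 0.00852778 = 894.723 s

value=894.7 s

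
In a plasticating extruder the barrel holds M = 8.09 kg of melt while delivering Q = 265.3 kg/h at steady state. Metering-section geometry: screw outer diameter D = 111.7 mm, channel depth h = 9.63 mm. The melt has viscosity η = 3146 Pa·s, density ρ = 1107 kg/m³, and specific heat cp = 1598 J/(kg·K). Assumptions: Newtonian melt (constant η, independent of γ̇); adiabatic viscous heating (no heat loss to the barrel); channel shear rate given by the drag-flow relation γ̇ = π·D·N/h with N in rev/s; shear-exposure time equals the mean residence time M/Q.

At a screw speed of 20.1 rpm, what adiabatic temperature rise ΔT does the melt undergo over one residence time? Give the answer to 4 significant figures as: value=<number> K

Q_s = Q / 3600 = 265.3 / 3600 = 0.0736944 kg/s
t_res = M / Q_s = 8.09 / 0.0736944 = 109.778 s
Geometry in metres: D = 111.7 mm → 0.1117 m, h = 9.63 mm → 0.00963 m; screw speed N = 20.1 rpm = 0.335 rev/s
γ̇ = π D N / h = (π)(0.1117)(0.335) / 0.00963 = 12.2074 s⁻¹
Adiabatic rise: ΔT = η γ̇² t_res / (ρ cp) = 3146·(12.2074)²·109.778 / (1107·1598) = 29.0932 K

value=29.09 K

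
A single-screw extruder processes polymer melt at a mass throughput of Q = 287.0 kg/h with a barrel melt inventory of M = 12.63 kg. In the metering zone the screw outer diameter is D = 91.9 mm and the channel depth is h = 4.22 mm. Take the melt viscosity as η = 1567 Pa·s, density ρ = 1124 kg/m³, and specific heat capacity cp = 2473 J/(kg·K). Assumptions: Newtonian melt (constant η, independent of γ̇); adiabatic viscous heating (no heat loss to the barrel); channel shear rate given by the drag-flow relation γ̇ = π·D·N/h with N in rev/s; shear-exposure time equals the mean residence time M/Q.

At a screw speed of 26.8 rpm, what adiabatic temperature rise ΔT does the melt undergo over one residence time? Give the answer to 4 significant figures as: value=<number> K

Throughput in SI: Q_s = 287.0 kg/h ÷ 3600 s/h = 0.0797222 kg/s
Mean residence time: t_res = M/Q_s = 12.63 kg / 0.0797222 kg/s = 158.425 s
Convert to SI: D = 0.0919 m, h = 0.00422 m, N = 26.8/60 = 0.446667 rev/s
Shear rate: γ̇ = πDN/h = π·0.0919·0.446667/0.00422 = 30.5588 s⁻¹
Adiabatic rise: ΔT = η γ̇² t_res / (ρ cp) = 1567·(30.5588)²·158.425 / (1124·2473) = 83.4018 K

value=83.40 K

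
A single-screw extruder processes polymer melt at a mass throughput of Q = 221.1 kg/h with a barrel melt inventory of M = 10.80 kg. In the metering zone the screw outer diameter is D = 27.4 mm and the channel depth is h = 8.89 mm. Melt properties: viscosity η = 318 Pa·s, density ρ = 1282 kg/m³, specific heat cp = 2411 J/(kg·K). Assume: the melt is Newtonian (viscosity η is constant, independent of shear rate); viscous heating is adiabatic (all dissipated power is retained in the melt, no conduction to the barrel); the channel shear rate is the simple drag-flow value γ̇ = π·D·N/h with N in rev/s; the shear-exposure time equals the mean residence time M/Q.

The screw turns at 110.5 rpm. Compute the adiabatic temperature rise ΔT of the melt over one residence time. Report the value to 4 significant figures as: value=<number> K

Convert throughput: Q = 221.1 kg/h = 221.1/3600 = 0.0614167 kg/s
t_res = M / Q_s = 10.80 / 0.0614167 = 175.848 s
D = 27.4 mm = 0.0274 m;  h = 8.89 mm = 0.00889 m;  N = 110.5 rpm / 60 = 1.84167 rev/s
γ̇ = π·D·N / h = π · 0.0274 · 1.84167 / 0.00889 = 17.8324 s⁻¹
Adiabatic rise: ΔT = η γ̇² t_res / (ρ cp) = 318·(17.8324)²·175.848 / (1282·2411) = 5.75306 K

value=5.753 K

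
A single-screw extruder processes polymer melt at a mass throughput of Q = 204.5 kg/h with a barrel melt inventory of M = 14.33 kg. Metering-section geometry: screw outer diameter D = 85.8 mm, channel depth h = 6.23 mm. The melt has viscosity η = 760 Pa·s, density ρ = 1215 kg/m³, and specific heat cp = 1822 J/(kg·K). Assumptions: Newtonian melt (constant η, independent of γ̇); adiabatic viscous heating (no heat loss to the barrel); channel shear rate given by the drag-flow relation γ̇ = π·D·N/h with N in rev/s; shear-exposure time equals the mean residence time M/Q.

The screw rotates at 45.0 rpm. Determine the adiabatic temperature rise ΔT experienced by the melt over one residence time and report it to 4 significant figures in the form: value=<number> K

value=91.19 K

Throughput in SI: Q_s = 204.5 kg/h ÷ 3600 s/h = 0.0568056 kg/s
t_res = M / Q_s = 14.33 ÷ 0.0568056 = 252.264 s
Convert to SI: D = 0.0858 m, h = 0.00623 m, N = 45.0/60 = 0.75 rev/s
Shear rate: γ̇ = πDN/h = π·0.0858·0.75/0.00623 = 32.4497 s⁻¹
ΔT = η·γ̇²·t_res/(ρ·cp) = [760 × 32.4497² × 252.264] / [1215 × 1822] = 91.1938 K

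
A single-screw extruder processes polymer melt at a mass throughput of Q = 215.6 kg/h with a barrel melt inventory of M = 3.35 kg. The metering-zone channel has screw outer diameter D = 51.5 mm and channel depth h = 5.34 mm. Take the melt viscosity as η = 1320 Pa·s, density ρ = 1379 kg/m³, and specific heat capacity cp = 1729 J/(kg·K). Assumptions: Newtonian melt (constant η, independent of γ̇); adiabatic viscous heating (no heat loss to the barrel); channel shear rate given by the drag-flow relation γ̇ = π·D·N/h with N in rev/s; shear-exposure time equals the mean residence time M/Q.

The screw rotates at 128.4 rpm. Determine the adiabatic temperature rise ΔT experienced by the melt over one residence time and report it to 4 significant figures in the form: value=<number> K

value=130.2 K

Convert throughput: Q = 215.6 kg/h = 215.6/3600 = 0.0598889 kg/s
Mean residence time: t_res = M/Q_s = 3.35 kg / 0.0598889 kg/s = 55.9369 s
Geometry in metres: D = 51.5 mm → 0.0515 m, h = 5.34 mm → 0.00534 m; screw speed N = 128.4 rpm = 2.14 rev/s
γ̇ = π·D·N / h = π · 0.0515 · 2.14 / 0.00534 = 64.838 s⁻¹
Adiabatic rise: ΔT = η γ̇² t_res / (ρ cp) = 1320·(64.838)²·55.9369 / (1379·1729) = 130.188 K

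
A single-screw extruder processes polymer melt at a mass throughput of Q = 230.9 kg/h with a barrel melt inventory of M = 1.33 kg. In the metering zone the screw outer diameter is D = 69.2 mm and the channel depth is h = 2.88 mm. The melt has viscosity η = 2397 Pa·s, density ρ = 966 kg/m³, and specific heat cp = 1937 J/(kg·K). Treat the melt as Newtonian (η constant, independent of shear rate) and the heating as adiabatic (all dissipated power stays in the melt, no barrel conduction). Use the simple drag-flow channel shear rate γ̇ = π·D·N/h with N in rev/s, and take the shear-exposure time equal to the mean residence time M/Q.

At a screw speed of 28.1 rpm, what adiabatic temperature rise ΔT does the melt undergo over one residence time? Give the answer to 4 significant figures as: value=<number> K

value=33.20 K

Q_s = Q / 3600 = 230.9 / 3600 = 0.0641389 kg/s
Mean residence time: t_res = M/Q_s = 1.33 kg / 0.0641389 kg/s = 20.7362 s
D = 69.2 mm = 0.0692 m;  h = 2.88 mm = 0.00288 m;  N = 28.1 rpm / 60 = 0.468333 rev/s
Shear rate: γ̇ = πDN/h = π·0.0692·0.468333/0.00288 = 35.3524 s⁻¹
ΔT = η·γ̇²·t_res/(ρ·cp) = [2397 × 35.3524² × 20.7362] / [966 × 1937] = 33.1993 K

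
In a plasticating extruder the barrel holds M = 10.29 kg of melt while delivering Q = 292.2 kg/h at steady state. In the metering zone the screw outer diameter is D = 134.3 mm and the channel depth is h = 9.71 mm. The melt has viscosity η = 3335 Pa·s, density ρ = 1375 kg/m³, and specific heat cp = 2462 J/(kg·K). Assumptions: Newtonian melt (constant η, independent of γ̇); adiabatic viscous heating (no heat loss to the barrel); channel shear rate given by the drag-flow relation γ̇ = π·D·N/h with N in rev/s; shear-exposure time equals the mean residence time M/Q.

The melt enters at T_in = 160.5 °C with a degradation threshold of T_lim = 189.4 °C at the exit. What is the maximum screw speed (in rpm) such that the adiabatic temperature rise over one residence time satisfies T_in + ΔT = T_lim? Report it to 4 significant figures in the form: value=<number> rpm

value=21.00 rpm

Convert throughput: Q = 292.2 kg/h = 292.2/3600 = 0.0811667 kg/s
t_res = M / Q_s = 10.29 ÷ 0.0811667 = 126.776 s
D = 134.3 mm = 0.1343 m;  h = 9.71 mm = 0.00971 m
ΔT_a = T_lim − T_in = 189.4 °C − 160.5 °C = 28.9 K
γ̇_max² = ΔT_a·ρ·cp/(η·t_res) = 28.9·1375·2462/(3335·126.776) = 231.396 s⁻²
Take the square root: γ̇_max = √(231.396) = 15.2117 s⁻¹
N_max = γ̇_max h / (πD) = 15.2117·0.00971/(π·0.1343) = 0.350083 rev/s → ×60 = 21.005 rpm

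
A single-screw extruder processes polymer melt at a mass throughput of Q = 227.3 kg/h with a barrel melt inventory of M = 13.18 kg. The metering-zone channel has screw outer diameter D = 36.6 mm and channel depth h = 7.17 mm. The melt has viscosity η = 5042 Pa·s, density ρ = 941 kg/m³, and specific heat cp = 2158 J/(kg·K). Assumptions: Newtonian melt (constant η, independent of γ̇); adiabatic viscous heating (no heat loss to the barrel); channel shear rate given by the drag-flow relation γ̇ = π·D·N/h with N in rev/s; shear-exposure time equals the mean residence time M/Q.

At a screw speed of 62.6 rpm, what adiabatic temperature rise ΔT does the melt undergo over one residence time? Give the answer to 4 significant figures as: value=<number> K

Convert throughput: Q = 227.3 kg/h = 227.3/3600 = 0.0631389 kg/s
Mean residence time: t_res = M/Q_s = 13.18 kg / 0.0631389 kg/s = 208.746 s
Geometry in metres: D = 36.6 mm → 0.0366 m, h = 7.17 mm → 0.00717 m; screw speed N = 62.6 rpm = 1.04333 rev/s
γ̇ = π D N / h = (π)(0.0366)(1.04333) / 0.00717 = 16.7315 s⁻¹
Adiabatic rise: ΔT = η γ̇² t_res / (ρ cp) = 5042·(16.7315)²·208.746 / (941·2158) = 145.094 K

value=145.1 K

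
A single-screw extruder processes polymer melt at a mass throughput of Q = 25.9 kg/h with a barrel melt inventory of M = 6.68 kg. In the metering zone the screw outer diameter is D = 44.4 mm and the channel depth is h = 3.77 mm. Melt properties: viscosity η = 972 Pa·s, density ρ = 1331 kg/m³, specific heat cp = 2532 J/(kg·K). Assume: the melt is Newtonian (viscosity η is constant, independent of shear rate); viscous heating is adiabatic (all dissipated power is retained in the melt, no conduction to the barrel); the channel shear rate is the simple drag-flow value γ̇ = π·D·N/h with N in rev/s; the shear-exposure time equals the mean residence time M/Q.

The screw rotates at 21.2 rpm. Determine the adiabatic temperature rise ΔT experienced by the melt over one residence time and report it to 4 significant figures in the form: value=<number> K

Throughput in SI: Q_s = 25.9 kg/h ÷ 3600 s/h = 0.00719444 kg/s
Mean residence time: t_res = M/Q_s = 6.68 kg / 0.00719444 kg/s = 928.494 s
D = 44.4 mm = 0.0444 m;  h = 3.77 mm = 0.00377 m;  N = 21.2 rpm / 60 = 0.353333 rev/s
γ̇ = π D N / h = (π)(0.0444)(0.353333) / 0.00377 = 13.073 s⁻¹
ΔT = η·γ̇²·t_res/(ρ·cp) = [972 × 13.073² × 928.494] / [1331 × 2532] = 45.7674 K

value=45.77 K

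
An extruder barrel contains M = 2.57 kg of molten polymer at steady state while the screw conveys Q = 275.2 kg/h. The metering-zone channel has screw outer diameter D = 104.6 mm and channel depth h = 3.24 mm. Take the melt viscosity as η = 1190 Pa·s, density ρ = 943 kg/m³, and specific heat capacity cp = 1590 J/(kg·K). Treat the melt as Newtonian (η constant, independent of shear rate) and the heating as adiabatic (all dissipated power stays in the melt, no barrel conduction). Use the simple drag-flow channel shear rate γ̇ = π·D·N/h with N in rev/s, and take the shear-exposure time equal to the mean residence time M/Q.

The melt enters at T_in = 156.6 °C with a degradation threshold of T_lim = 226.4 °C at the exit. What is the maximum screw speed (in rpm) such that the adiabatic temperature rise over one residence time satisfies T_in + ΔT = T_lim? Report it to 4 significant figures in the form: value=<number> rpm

Throughput in SI: Q_s = 275.2 kg/h ÷ 3600 s/h = 0.0764444 kg/s
t_res = M / Q_s = 2.57 ÷ 0.0764444 = 33.6192 s
Convert to metres: D = 0.1046 m, h = 0.00324 m
ΔT_a = T_lim − T_in = 226.4 °C − 156.6 °C = 69.8 K
γ̇_max² = ΔT_a·ρ·cp/(η·t_res) = 69.8·943·1590/(1190·33.6192) = 2615.95 s⁻²
γ̇_max = sqrt(2615.95) = 51.1464 s⁻¹
N_max = γ̇_max h / (πD) = 51.1464·0.00324/(π·0.1046) = 0.504288 rev/s → ×60 = 30.2573 rpm

value=30.26 rpm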